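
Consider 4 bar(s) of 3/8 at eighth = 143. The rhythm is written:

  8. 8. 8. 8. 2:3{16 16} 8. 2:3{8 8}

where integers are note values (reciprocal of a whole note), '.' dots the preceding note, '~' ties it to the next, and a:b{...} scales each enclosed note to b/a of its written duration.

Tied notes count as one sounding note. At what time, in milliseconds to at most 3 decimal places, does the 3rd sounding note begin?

1. 0.0ms @ 0 + 629.371ms (3/2)
2. 629.371ms @ 3/2 + 629.371ms (3/2)
3. 1258.741ms @ 3 + 629.371ms (3/2)
4. 1888.112ms @ 9/2 + 629.371ms (3/2)
5. 2517.483ms @ 6 + 314.685ms (3/4)
6. 2832.168ms @ 27/4 + 314.685ms (3/4)
7. 3146.853ms @ 15/2 + 629.371ms (3/2)
8. 3776.224ms @ 9 + 629.371ms (3/2)
9. 4405.594ms @ 21/2 + 629.371ms (3/2)

note 3 onset = 3b = 1258.741ms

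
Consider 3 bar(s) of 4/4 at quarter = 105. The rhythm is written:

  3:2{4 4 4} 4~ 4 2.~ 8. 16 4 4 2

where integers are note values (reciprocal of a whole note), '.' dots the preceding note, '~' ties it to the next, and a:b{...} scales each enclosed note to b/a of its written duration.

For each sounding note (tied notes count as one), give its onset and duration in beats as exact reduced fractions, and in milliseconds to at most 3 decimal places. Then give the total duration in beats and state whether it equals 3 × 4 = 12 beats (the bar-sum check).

1) 0.0ms=0b +380.952ms=2/3b
2) 380.952ms=2/3b +380.952ms=2/3b
3) 761.905ms=4/3b +380.952ms=2/3b
4) 1142.857ms=2b +1142.857ms=2b
5) 2285.714ms=4b +2142.857ms=15/4b
6) 4428.571ms=31/4b +142.857ms=1/4b
7) 4571.429ms=8b +571.429ms=1b
8) 5142.857ms=9b +571.429ms=1b
9) 5714.286ms=10b +1142.857ms=2b
Σ=12b of 12 (105bpm 4/4) — PASS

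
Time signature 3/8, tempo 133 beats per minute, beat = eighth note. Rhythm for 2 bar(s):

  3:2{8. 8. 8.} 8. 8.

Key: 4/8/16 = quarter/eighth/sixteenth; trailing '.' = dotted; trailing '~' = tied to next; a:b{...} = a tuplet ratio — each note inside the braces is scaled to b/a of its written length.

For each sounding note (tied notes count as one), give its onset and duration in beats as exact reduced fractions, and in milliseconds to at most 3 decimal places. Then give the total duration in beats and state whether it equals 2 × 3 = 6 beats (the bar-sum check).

1) 0.0ms=0b +451.128ms=1b
2) 451.128ms=1b +451.128ms=1b
3) 902.256ms=2b +451.128ms=1b
4) 1353.383ms=3b +676.692ms=3/2b
5) 2030.075ms=9/2b +676.692ms=3/2b
Σ=6b of 6 (133bpm 3/8) — PASS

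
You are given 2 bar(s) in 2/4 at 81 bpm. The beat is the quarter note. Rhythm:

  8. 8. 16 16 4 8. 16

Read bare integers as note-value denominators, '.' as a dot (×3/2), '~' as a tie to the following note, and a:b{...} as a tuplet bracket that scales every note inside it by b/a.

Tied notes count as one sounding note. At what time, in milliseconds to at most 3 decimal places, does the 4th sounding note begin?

1. 0.0ms @ 0 + 555.556ms (3/4)
2. 555.556ms @ 3/4 + 555.556ms (3/4)
3. 1111.111ms @ 3/2 + 185.185ms (1/4)
4. 1296.296ms @ 7/4 + 185.185ms (1/4)
5. 1481.481ms @ 2 + 740.741ms (1)
6. 2222.222ms @ 3 + 555.556ms (3/4)
7. 2777.778ms @ 15/4 + 185.185ms (1/4)

note 4 onset = 7/4b = 1296.296ms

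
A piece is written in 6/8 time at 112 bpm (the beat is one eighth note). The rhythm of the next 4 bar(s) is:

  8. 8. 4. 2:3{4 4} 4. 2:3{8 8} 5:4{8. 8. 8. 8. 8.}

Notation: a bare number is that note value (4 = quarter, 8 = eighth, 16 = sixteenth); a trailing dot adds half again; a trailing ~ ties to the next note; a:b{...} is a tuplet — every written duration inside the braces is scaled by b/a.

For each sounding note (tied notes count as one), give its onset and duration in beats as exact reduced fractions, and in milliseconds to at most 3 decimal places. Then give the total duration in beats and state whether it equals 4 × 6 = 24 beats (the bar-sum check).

1) 0.0ms=0b +803.571ms=3/2b
2) 803.571ms=3/2b +803.571ms=3/2b
3) 1607.143ms=3b +1607.143ms=3b
4) 3214.286ms=6b +1607.143ms=3b
5) 4821.429ms=9b +1607.143ms=3b
6) 6428.571ms=12b +1607.143ms=3b
7) 8035.714ms=15b +803.571ms=3/2b
8) 8839.286ms=33/2b +803.571ms=3/2b
9) 9642.857ms=18b +642.857ms=6/5b
10) 10285.714ms=96/5b +642.857ms=6/5b
11) 10928.571ms=102/5b +642.857ms=6/5b
12) 11571.429ms=108/5b +642.857ms=6/5b
13) 12214.286ms=114/5b +642.857ms=6/5b
Σ=24b of 24 (112bpm 6/8) — PASS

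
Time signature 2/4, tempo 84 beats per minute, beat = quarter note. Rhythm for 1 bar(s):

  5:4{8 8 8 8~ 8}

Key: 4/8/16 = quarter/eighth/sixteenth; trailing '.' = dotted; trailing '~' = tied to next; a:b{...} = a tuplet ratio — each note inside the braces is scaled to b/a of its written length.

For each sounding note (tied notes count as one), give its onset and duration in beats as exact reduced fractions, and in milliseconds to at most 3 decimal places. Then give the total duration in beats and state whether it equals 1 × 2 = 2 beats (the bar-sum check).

1) 0.0ms=0b +285.714ms=2/5b
2) 285.714ms=2/5b +285.714ms=2/5b
3) 571.429ms=4/5b +285.714ms=2/5b
4) 857.143ms=6/5b +571.429ms=4/5b
Σ=2b of 2 (84bpm 2/4) — PASS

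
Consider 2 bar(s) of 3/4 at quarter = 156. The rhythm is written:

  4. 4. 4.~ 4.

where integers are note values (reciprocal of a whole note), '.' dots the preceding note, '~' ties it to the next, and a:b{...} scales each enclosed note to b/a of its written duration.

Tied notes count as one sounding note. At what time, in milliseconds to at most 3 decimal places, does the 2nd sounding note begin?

note 2 onset = 3/2b = 576.923ms

1. 0.0ms @ 0 + 576.923ms (3/2)
2. 576.923ms @ 3/2 + 576.923ms (3/2)
3. 1153.846ms @ 3 + 1153.846ms (3)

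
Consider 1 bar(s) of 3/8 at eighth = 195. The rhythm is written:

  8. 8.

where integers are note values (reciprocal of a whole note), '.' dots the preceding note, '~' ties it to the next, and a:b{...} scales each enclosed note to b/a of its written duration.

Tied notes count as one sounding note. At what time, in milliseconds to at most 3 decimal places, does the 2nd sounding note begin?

note 2 onset = 3/2b = 461.538ms

1. 0.0ms @ 0 + 461.538ms (3/2)
2. 461.538ms @ 3/2 + 461.538ms (3/2)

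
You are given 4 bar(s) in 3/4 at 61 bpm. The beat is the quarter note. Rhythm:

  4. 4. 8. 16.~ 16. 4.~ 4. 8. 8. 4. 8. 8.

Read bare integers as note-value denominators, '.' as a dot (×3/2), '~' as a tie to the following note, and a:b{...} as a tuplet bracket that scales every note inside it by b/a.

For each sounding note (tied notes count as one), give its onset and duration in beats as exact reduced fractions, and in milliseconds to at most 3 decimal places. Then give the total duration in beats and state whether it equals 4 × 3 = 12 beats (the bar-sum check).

1) 0.0ms=0b +1475.41ms=3/2b
2) 1475.41ms=3/2b +1475.41ms=3/2b
3) 2950.82ms=3b +737.705ms=3/4b
4) 3688.525ms=15/4b +737.705ms=3/4b
5) 4426.23ms=9/2b +2950.82ms=3b
6) 7377.049ms=15/2b +737.705ms=3/4b
7) 8114.754ms=33/4b +737.705ms=3/4b
8) 8852.459ms=9b +1475.41ms=3/2b
9) 10327.869ms=21/2b +737.705ms=3/4b
10) 11065.574ms=45/4b +737.705ms=3/4b
Σ=12b of 12 (61bpm 3/4) — PASS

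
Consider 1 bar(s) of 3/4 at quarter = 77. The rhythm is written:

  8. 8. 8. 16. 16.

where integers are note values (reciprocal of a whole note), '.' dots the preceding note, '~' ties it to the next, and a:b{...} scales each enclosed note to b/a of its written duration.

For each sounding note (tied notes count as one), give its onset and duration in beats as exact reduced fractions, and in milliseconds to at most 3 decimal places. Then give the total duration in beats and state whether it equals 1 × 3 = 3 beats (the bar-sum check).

1) 0.0ms=0b +584.416ms=3/4b
2) 584.416ms=3/4b +584.416ms=3/4b
3) 1168.831ms=3/2b +584.416ms=3/4b
4) 1753.247ms=9/4b +292.208ms=3/8b
5) 2045.455ms=21/8b +292.208ms=3/8b
Σ=3b of 3 (77bpm 3/4) — PASS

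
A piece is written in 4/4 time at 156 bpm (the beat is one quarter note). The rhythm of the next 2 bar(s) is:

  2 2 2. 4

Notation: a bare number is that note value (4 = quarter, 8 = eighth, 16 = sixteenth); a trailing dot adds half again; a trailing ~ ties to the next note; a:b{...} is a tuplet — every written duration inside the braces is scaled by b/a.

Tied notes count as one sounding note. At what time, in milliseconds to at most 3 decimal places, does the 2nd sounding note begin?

note 2 onset = 2b = 769.231ms

1. 0.0ms @ 0 + 769.231ms (2)
2. 769.231ms @ 2 + 769.231ms (2)
3. 1538.462ms @ 4 + 1153.846ms (3)
4. 2692.308ms @ 7 + 384.615ms (1)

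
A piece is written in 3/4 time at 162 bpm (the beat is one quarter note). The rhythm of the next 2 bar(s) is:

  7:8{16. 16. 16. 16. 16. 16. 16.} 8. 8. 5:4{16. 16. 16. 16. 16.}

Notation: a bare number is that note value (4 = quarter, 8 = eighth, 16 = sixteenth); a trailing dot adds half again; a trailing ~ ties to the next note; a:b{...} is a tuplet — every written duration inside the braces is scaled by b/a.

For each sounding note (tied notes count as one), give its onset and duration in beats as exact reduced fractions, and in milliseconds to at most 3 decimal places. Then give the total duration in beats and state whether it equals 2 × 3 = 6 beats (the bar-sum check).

1) 0.0ms=0b +158.73ms=3/7b
2) 158.73ms=3/7b +158.73ms=3/7b
3) 317.46ms=6/7b +158.73ms=3/7b
4) 476.19ms=9/7b +158.73ms=3/7b
5) 634.921ms=12/7b +158.73ms=3/7b
6) 793.651ms=15/7b +158.73ms=3/7b
7) 952.381ms=18/7b +158.73ms=3/7b
8) 1111.111ms=3b +277.778ms=3/4b
9) 1388.889ms=15/4b +277.778ms=3/4b
10) 1666.667ms=9/2b +111.111ms=3/10b
11) 1777.778ms=24/5b +111.111ms=3/10b
12) 1888.889ms=51/10b +111.111ms=3/10b
13) 2000.0ms=27/5b +111.111ms=3/10b
14) 2111.111ms=57/10b +111.111ms=3/10b
Σ=6b of 6 (162bpm 3/4) — PASS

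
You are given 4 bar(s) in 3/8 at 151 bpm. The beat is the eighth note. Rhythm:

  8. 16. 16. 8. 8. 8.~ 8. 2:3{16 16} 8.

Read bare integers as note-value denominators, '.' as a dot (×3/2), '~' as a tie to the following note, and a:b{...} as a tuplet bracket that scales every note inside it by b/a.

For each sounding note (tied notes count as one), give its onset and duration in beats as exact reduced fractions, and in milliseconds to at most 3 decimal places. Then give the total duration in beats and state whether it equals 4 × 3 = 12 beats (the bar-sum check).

1) 0.0ms=0b +596.026ms=3/2b
2) 596.026ms=3/2b +298.013ms=3/4b
3) 894.04ms=9/4b +298.013ms=3/4b
4) 1192.053ms=3b +596.026ms=3/2b
5) 1788.079ms=9/2b +596.026ms=3/2b
6) 2384.106ms=6b +1192.053ms=3b
7) 3576.159ms=9b +298.013ms=3/4b
8) 3874.172ms=39/4b +298.013ms=3/4b
9) 4172.185ms=21/2b +596.026ms=3/2b
Σ=12b of 12 (151bpm 3/8) — PASS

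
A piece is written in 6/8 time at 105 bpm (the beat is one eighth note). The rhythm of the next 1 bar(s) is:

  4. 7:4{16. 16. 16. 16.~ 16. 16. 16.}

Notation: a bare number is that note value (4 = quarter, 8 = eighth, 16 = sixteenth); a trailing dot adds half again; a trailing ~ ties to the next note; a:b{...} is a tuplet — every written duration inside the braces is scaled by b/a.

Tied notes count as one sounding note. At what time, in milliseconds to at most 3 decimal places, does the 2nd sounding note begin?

note 2 onset = 3b = 1714.286ms

1. 0.0ms @ 0 + 1714.286ms (3)
2. 1714.286ms @ 3 + 244.898ms (3/7)
3. 1959.184ms @ 24/7 + 244.898ms (3/7)
4. 2204.082ms @ 27/7 + 244.898ms (3/7)
5. 2448.98ms @ 30/7 + 489.796ms (6/7)
6. 2938.776ms @ 36/7 + 244.898ms (3/7)
7. 3183.673ms @ 39/7 + 244.898ms (3/7)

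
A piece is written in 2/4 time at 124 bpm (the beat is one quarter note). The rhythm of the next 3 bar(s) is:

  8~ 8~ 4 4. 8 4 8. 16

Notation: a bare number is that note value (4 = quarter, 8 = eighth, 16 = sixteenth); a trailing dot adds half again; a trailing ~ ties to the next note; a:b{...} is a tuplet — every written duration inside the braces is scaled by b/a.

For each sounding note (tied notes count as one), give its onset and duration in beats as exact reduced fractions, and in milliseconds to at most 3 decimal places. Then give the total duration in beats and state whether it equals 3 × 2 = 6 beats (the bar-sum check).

1) 0.0ms=0b +967.742ms=2b
2) 967.742ms=2b +725.806ms=3/2b
3) 1693.548ms=7/2b +241.935ms=1/2b
4) 1935.484ms=4b +483.871ms=1b
5) 2419.355ms=5b +362.903ms=3/4b
6) 2782.258ms=23/4b +120.968ms=1/4b
Σ=6b of 6 (124bpm 2/4) — PASS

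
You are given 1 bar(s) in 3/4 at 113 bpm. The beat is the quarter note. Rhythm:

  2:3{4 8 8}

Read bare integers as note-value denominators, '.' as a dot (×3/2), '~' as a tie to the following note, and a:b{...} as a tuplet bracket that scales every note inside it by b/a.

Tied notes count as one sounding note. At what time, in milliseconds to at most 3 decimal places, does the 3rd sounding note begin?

1. 0.0ms @ 0 + 796.46ms (3/2)
2. 796.46ms @ 3/2 + 398.23ms (3/4)
3. 1194.69ms @ 9/4 + 398.23ms (3/4)

note 3 onset = 9/4b = 1194.69ms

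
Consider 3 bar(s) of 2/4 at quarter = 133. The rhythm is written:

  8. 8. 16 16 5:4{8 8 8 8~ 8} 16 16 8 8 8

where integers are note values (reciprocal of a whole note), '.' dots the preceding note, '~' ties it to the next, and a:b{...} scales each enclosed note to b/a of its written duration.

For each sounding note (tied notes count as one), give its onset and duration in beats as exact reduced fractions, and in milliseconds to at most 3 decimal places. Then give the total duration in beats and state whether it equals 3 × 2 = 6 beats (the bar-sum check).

1) 0.0ms=0b +338.346ms=3/4b
2) 338.346ms=3/4b +338.346ms=3/4b
3) 676.692ms=3/2b +112.782ms=1/4b
4) 789.474ms=7/4b +112.782ms=1/4b
5) 902.256ms=2b +180.451ms=2/5b
6) 1082.707ms=12/5b +180.451ms=2/5b
7) 1263.158ms=14/5b +180.451ms=2/5b
8) 1443.609ms=16/5b +360.902ms=4/5b
9) 1804.511ms=4b +112.782ms=1/4b
10) 1917.293ms=17/4b +112.782ms=1/4b
11) 2030.075ms=9/2b +225.564ms=1/2b
12) 2255.639ms=5b +225.564ms=1/2b
13) 2481.203ms=11/2b +225.564ms=1/2b
Σ=6b of 6 (133bpm 2/4) — PASS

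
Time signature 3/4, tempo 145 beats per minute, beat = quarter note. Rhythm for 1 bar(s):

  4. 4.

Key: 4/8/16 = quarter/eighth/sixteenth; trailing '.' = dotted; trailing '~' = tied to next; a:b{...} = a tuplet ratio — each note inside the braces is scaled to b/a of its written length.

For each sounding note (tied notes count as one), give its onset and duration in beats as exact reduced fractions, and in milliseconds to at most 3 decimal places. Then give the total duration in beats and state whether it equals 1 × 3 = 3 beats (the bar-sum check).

1) 0.0ms=0b +620.69ms=3/2b
2) 620.69ms=3/2b +620.69ms=3/2b
Σ=3b of 3 (145bpm 3/4) — PASS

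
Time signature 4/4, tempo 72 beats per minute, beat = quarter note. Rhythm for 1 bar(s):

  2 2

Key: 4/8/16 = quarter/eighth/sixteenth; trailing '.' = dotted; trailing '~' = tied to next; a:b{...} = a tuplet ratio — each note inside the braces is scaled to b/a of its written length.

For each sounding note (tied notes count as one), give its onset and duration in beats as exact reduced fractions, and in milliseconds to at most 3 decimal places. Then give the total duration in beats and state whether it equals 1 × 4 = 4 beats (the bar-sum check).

1) 0.0ms=0b +1666.667ms=2b
2) 1666.667ms=2b +1666.667ms=2b
Σ=4b of 4 (72bpm 4/4) — PASS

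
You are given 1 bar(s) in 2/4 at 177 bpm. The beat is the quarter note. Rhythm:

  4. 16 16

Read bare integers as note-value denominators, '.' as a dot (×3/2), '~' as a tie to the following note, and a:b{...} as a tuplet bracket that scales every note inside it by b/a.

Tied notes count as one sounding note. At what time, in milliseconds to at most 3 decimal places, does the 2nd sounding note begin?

note 2 onset = 3/2b = 508.475ms

1. 0.0ms @ 0 + 508.475ms (3/2)
2. 508.475ms @ 3/2 + 84.746ms (1/4)
3. 593.22ms @ 7/4 + 84.746ms (1/4)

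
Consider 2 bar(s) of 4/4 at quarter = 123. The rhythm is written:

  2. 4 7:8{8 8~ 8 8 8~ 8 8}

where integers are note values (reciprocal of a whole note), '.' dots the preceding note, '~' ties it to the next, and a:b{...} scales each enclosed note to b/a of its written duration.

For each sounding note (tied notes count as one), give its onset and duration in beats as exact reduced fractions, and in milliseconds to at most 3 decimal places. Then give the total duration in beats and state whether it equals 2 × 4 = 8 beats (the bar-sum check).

1) 0.0ms=0b +1463.415ms=3b
2) 1463.415ms=3b +487.805ms=1b
3) 1951.22ms=4b +278.746ms=4/7b
4) 2229.965ms=32/7b +557.491ms=8/7b
5) 2787.456ms=40/7b +278.746ms=4/7b
6) 3066.202ms=44/7b +557.491ms=8/7b
7) 3623.693ms=52/7b +278.746ms=4/7b
Σ=8b of 8 (123bpm 4/4) — PASS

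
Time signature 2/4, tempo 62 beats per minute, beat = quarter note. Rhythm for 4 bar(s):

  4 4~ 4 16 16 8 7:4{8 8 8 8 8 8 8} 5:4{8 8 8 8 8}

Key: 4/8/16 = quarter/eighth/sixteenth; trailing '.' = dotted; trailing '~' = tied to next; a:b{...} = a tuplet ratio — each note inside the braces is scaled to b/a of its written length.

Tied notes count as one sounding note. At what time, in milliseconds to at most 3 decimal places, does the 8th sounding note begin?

1. 0.0ms @ 0 + 967.742ms (1)
2. 967.742ms @ 1 + 1935.484ms (2)
3. 2903.226ms @ 3 + 241.935ms (1/4)
4. 3145.161ms @ 13/4 + 241.935ms (1/4)
5. 3387.097ms @ 7/2 + 483.871ms (1/2)
6. 3870.968ms @ 4 + 276.498ms (2/7)
7. 4147.465ms @ 30/7 + 276.498ms (2/7)
8. 4423.963ms @ 32/7 + 276.498ms (2/7)
9. 4700.461ms @ 34/7 + 276.498ms (2/7)
10. 4976.959ms @ 36/7 + 276.498ms (2/7)
11. 5253.456ms @ 38/7 + 276.498ms (2/7)
12. 5529.954ms @ 40/7 + 276.498ms (2/7)
13. 5806.452ms @ 6 + 387.097ms (2/5)
14. 6193.548ms @ 32/5 + 387.097ms (2/5)
15. 6580.645ms @ 34/5 + 387.097ms (2/5)
16. 6967.742ms @ 36/5 + 387.097ms (2/5)
17. 7354.839ms @ 38/5 + 387.097ms (2/5)

note 8 onset = 32/7b = 4423.963ms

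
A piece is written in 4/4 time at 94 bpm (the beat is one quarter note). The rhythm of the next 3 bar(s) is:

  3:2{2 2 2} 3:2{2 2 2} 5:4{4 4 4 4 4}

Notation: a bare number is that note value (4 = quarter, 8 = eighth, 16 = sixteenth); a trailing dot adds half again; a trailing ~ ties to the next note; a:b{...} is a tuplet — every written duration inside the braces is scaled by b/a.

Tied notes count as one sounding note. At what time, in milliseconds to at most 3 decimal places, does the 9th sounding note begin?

note 9 onset = 48/5b = 6127.66ms

1. 0.0ms @ 0 + 851.064ms (4/3)
2. 851.064ms @ 4/3 + 851.064ms (4/3)
3. 1702.128ms @ 8/3 + 851.064ms (4/3)
4. 2553.191ms @ 4 + 851.064ms (4/3)
5. 3404.255ms @ 16/3 + 851.064ms (4/3)
6. 4255.319ms @ 20/3 + 851.064ms (4/3)
7. 5106.383ms @ 8 + 510.638ms (4/5)
8. 5617.021ms @ 44/5 + 510.638ms (4/5)
9. 6127.66ms @ 48/5 + 510.638ms (4/5)
10. 6638.298ms @ 52/5 + 510.638ms (4/5)
11. 7148.936ms @ 56/5 + 510.638ms (4/5)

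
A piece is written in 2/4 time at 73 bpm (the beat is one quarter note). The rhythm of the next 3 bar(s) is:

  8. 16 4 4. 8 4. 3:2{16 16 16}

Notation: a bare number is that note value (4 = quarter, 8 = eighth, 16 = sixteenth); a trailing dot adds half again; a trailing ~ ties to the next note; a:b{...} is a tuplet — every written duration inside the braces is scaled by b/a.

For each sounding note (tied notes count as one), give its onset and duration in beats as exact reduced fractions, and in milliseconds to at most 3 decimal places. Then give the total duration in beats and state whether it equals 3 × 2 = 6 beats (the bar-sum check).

1) 0.0ms=0b +616.438ms=3/4b
2) 616.438ms=3/4b +205.479ms=1/4b
3) 821.918ms=1b +821.918ms=1b
4) 1643.836ms=2b +1232.877ms=3/2b
5) 2876.712ms=7/2b +410.959ms=1/2b
6) 3287.671ms=4b +1232.877ms=3/2b
7) 4520.548ms=11/2b +136.986ms=1/6b
8) 4657.534ms=17/3b +136.986ms=1/6b
9) 4794.521ms=35/6b +136.986ms=1/6b
Σ=6b of 6 (73bpm 2/4) — PASS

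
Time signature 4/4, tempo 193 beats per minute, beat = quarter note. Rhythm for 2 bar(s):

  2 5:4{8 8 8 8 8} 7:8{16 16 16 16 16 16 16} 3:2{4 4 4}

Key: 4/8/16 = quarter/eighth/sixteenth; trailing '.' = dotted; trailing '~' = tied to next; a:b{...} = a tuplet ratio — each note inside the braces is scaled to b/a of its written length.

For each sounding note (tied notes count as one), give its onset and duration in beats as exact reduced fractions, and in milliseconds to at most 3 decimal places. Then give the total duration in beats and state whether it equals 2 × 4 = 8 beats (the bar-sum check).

1) 0.0ms=0b +621.762ms=2b
2) 621.762ms=2b +124.352ms=2/5b
3) 746.114ms=12/5b +124.352ms=2/5b
4) 870.466ms=14/5b +124.352ms=2/5b
5) 994.819ms=16/5b +124.352ms=2/5b
6) 1119.171ms=18/5b +124.352ms=2/5b
7) 1243.523ms=4b +88.823ms=2/7b
8) 1332.346ms=30/7b +88.823ms=2/7b
9) 1421.17ms=32/7b +88.823ms=2/7b
10) 1509.993ms=34/7b +88.823ms=2/7b
11) 1598.816ms=36/7b +88.823ms=2/7b
12) 1687.639ms=38/7b +88.823ms=2/7b
13) 1776.462ms=40/7b +88.823ms=2/7b
14) 1865.285ms=6b +207.254ms=2/3b
15) 2072.539ms=20/3b +207.254ms=2/3b
16) 2279.793ms=22/3b +207.254ms=2/3b
Σ=8b of 8 (193bpm 4/4) — PASS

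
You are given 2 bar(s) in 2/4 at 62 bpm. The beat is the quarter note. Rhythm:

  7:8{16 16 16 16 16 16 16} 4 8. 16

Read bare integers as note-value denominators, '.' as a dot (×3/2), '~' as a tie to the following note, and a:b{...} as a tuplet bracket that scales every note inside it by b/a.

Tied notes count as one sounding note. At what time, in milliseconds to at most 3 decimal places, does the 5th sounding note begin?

note 5 onset = 8/7b = 1105.991ms

1. 0.0ms @ 0 + 276.498ms (2/7)
2. 276.498ms @ 2/7 + 276.498ms (2/7)
3. 552.995ms @ 4/7 + 276.498ms (2/7)
4. 829.493ms @ 6/7 + 276.498ms (2/7)
5. 1105.991ms @ 8/7 + 276.498ms (2/7)
6. 1382.488ms @ 10/7 + 276.498ms (2/7)
7. 1658.986ms @ 12/7 + 276.498ms (2/7)
8. 1935.484ms @ 2 + 967.742ms (1)
9. 2903.226ms @ 3 + 725.806ms (3/4)
10. 3629.032ms @ 15/4 + 241.935ms (1/4)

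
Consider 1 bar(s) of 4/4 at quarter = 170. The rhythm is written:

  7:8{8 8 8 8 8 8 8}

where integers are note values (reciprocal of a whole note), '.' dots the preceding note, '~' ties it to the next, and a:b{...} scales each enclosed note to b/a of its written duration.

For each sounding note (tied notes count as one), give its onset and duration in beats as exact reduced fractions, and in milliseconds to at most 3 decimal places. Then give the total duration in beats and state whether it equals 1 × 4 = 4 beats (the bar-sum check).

1) 0.0ms=0b +201.681ms=4/7b
2) 201.681ms=4/7b +201.681ms=4/7b
3) 403.361ms=8/7b +201.681ms=4/7b
4) 605.042ms=12/7b +201.681ms=4/7b
5) 806.723ms=16/7b +201.681ms=4/7b
6) 1008.403ms=20/7b +201.681ms=4/7b
7) 1210.084ms=24/7b +201.681ms=4/7b
Σ=4b of 4 (170bpm 4/4) — PASS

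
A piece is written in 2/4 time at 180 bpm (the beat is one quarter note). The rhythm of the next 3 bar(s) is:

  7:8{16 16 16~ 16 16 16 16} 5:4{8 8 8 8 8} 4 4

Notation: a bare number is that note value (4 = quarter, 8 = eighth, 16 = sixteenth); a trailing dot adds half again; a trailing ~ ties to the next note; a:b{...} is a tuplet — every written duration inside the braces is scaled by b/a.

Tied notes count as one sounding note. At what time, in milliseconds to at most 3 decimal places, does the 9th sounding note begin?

1. 0.0ms @ 0 + 95.238ms (2/7)
2. 95.238ms @ 2/7 + 95.238ms (2/7)
3. 190.476ms @ 4/7 + 190.476ms (4/7)
4. 380.952ms @ 8/7 + 95.238ms (2/7)
5. 476.19ms @ 10/7 + 95.238ms (2/7)
6. 571.429ms @ 12/7 + 95.238ms (2/7)
7. 666.667ms @ 2 + 133.333ms (2/5)
8. 800.0ms @ 12/5 + 133.333ms (2/5)
9. 933.333ms @ 14/5 + 133.333ms (2/5)
10. 1066.667ms @ 16/5 + 133.333ms (2/5)
11. 1200.0ms @ 18/5 + 133.333ms (2/5)
12. 1333.333ms @ 4 + 333.333ms (1)
13. 1666.667ms @ 5 + 333.333ms (1)

note 9 onset = 14/5b = 933.333ms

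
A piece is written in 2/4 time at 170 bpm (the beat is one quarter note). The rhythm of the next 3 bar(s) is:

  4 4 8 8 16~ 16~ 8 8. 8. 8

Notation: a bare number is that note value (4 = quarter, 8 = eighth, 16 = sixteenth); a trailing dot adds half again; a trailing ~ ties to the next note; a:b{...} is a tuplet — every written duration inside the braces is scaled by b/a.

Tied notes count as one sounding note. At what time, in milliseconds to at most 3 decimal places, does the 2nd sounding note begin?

1. 0.0ms @ 0 + 352.941ms (1)
2. 352.941ms @ 1 + 352.941ms (1)
3. 705.882ms @ 2 + 176.471ms (1/2)
4. 882.353ms @ 5/2 + 176.471ms (1/2)
5. 1058.824ms @ 3 + 352.941ms (1)
6. 1411.765ms @ 4 + 264.706ms (3/4)
7. 1676.471ms @ 19/4 + 264.706ms (3/4)
8. 1941.176ms @ 11/2 + 176.471ms (1/2)

note 2 onset = 1b = 352.941ms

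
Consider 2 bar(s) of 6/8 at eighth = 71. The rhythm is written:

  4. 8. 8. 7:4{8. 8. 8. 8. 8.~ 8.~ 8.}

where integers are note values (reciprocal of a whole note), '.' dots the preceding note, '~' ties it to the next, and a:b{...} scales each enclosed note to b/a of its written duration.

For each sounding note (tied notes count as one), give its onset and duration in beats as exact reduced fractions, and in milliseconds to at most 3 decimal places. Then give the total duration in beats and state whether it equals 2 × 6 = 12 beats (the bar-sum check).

1) 0.0ms=0b +2535.211ms=3b
2) 2535.211ms=3b +1267.606ms=3/2b
3) 3802.817ms=9/2b +1267.606ms=3/2b
4) 5070.423ms=6b +724.346ms=6/7b
5) 5794.769ms=48/7b +724.346ms=6/7b
6) 6519.115ms=54/7b +724.346ms=6/7b
7) 7243.461ms=60/7b +724.346ms=6/7b
8) 7967.807ms=66/7b +2173.038ms=18/7b
Σ=12b of 12 (71bpm 6/8) — PASS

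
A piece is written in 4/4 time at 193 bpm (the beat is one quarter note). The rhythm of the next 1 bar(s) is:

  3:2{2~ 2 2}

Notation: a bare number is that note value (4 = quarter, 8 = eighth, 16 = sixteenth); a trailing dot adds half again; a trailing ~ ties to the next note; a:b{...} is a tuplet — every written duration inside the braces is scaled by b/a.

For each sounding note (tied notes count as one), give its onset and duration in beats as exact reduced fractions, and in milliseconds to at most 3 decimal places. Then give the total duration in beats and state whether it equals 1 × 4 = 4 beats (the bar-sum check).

1) 0.0ms=0b +829.016ms=8/3b
2) 829.016ms=8/3b +414.508ms=4/3b
Σ=4b of 4 (193bpm 4/4) — PASS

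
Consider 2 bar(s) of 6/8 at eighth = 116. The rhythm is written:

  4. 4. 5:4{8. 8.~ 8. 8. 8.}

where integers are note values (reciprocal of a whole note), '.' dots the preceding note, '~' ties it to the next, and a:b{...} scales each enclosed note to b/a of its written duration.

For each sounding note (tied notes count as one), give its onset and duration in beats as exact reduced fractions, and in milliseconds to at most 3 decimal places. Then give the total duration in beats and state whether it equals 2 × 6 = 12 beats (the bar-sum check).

1) 0.0ms=0b +1551.724ms=3b
2) 1551.724ms=3b +1551.724ms=3b
3) 3103.448ms=6b +620.69ms=6/5b
4) 3724.138ms=36/5b +1241.379ms=12/5b
5) 4965.517ms=48/5b +620.69ms=6/5b
6) 5586.207ms=54/5b +620.69ms=6/5b
Σ=12b of 12 (116bpm 6/8) — PASS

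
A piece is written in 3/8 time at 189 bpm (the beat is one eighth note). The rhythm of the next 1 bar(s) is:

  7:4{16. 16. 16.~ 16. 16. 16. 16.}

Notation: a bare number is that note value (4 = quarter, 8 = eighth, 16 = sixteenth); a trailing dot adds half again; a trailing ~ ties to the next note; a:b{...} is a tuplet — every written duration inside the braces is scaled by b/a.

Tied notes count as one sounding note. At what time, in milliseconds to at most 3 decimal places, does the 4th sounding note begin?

note 4 onset = 12/7b = 544.218ms

1. 0.0ms @ 0 + 136.054ms (3/7)
2. 136.054ms @ 3/7 + 136.054ms (3/7)
3. 272.109ms @ 6/7 + 272.109ms (6/7)
4. 544.218ms @ 12/7 + 136.054ms (3/7)
5. 680.272ms @ 15/7 + 136.054ms (3/7)
6. 816.327ms @ 18/7 + 136.054ms (3/7)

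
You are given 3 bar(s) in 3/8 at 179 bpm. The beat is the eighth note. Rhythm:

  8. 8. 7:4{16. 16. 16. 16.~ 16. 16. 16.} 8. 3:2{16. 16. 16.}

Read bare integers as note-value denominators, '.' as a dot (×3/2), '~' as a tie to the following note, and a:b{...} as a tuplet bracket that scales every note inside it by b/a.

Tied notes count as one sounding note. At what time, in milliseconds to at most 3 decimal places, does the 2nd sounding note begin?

note 2 onset = 3/2b = 502.793ms

1. 0.0ms @ 0 + 502.793ms (3/2)
2. 502.793ms @ 3/2 + 502.793ms (3/2)
3. 1005.587ms @ 3 + 143.655ms (3/7)
4. 1149.242ms @ 24/7 + 143.655ms (3/7)
5. 1292.897ms @ 27/7 + 143.655ms (3/7)
6. 1436.552ms @ 30/7 + 287.31ms (6/7)
7. 1723.863ms @ 36/7 + 143.655ms (3/7)
8. 1867.518ms @ 39/7 + 143.655ms (3/7)
9. 2011.173ms @ 6 + 502.793ms (3/2)
10. 2513.966ms @ 15/2 + 167.598ms (1/2)
11. 2681.564ms @ 8 + 167.598ms (1/2)
12. 2849.162ms @ 17/2 + 167.598ms (1/2)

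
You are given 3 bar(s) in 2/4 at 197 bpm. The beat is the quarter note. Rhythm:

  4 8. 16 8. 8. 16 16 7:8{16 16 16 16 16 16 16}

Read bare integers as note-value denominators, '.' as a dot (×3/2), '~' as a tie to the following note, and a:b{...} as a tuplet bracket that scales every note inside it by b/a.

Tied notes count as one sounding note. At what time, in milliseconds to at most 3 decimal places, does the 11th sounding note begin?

note 11 onset = 34/7b = 1479.333ms

1. 0.0ms @ 0 + 304.569ms (1)
2. 304.569ms @ 1 + 228.426ms (3/4)
3. 532.995ms @ 7/4 + 76.142ms (1/4)
4. 609.137ms @ 2 + 228.426ms (3/4)
5. 837.563ms @ 11/4 + 228.426ms (3/4)
6. 1065.99ms @ 7/2 + 76.142ms (1/4)
7. 1142.132ms @ 15/4 + 76.142ms (1/4)
8. 1218.274ms @ 4 + 87.02ms (2/7)
9. 1305.294ms @ 30/7 + 87.02ms (2/7)
10. 1392.313ms @ 32/7 + 87.02ms (2/7)
11. 1479.333ms @ 34/7 + 87.02ms (2/7)
12. 1566.352ms @ 36/7 + 87.02ms (2/7)
13. 1653.372ms @ 38/7 + 87.02ms (2/7)
14. 1740.392ms @ 40/7 + 87.02ms (2/7)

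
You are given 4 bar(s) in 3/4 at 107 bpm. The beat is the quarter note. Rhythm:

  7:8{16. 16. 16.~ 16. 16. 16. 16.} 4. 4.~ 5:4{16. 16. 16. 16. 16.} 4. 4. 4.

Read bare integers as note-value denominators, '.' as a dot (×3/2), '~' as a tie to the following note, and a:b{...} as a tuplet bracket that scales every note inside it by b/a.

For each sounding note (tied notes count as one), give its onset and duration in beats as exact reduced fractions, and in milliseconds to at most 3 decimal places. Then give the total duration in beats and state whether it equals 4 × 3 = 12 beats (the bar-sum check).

1) 0.0ms=0b +240.32ms=3/7b
2) 240.32ms=3/7b +240.32ms=3/7b
3) 480.641ms=6/7b +480.641ms=6/7b
4) 961.282ms=12/7b +240.32ms=3/7b
5) 1201.602ms=15/7b +240.32ms=3/7b
6) 1441.923ms=18/7b +240.32ms=3/7b
7) 1682.243ms=3b +841.121ms=3/2b
8) 2523.364ms=9/2b +1009.346ms=9/5b
9) 3532.71ms=63/10b +168.224ms=3/10b
10) 3700.935ms=33/5b +168.224ms=3/10b
11) 3869.159ms=69/10b +168.224ms=3/10b
12) 4037.383ms=36/5b +168.224ms=3/10b
13) 4205.607ms=15/2b +841.121ms=3/2b
14) 5046.729ms=9b +841.121ms=3/2b
15) 5887.85ms=21/2b +841.121ms=3/2b
Σ=12b of 12 (107bpm 3/4) — PASS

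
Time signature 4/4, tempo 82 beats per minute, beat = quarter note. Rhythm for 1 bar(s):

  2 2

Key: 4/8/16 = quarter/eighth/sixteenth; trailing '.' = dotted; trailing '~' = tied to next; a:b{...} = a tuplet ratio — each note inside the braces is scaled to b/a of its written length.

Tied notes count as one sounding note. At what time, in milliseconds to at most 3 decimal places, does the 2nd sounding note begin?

note 2 onset = 2b = 1463.415ms

1. 0.0ms @ 0 + 1463.415ms (2)
2. 1463.415ms @ 2 + 1463.415ms (2)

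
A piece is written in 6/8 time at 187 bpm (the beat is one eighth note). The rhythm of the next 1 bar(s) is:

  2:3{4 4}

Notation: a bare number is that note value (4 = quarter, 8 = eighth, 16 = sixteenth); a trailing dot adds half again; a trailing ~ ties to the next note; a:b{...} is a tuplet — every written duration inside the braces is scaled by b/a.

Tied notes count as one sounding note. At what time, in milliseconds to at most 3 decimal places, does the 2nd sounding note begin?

1. 0.0ms @ 0 + 962.567ms (3)
2. 962.567ms @ 3 + 962.567ms (3)

note 2 onset = 3b = 962.567ms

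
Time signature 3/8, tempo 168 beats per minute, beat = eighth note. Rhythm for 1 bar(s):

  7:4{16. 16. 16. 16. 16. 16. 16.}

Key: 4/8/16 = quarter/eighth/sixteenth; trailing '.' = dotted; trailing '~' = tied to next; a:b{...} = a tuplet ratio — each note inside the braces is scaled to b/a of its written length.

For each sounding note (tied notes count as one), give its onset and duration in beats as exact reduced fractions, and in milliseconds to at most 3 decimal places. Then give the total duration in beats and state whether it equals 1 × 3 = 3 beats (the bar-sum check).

1) 0.0ms=0b +153.061ms=3/7b
2) 153.061ms=3/7b +153.061ms=3/7b
3) 306.122ms=6/7b +153.061ms=3/7b
4) 459.184ms=9/7b +153.061ms=3/7b
5) 612.245ms=12/7b +153.061ms=3/7b
6) 765.306ms=15/7b +153.061ms=3/7b
7) 918.367ms=18/7b +153.061ms=3/7b
Σ=3b of 3 (168bpm 3/8) — PASS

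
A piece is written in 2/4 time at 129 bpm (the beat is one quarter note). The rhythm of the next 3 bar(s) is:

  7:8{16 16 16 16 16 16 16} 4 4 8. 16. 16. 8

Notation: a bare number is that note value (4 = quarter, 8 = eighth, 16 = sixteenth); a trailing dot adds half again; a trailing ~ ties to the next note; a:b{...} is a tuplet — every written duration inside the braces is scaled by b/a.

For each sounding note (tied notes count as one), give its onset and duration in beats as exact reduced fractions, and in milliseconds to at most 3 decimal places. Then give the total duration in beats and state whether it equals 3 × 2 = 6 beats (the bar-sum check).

1) 0.0ms=0b +132.89ms=2/7b
2) 132.89ms=2/7b +132.89ms=2/7b
3) 265.781ms=4/7b +132.89ms=2/7b
4) 398.671ms=6/7b +132.89ms=2/7b
5) 531.561ms=8/7b +132.89ms=2/7b
6) 664.452ms=10/7b +132.89ms=2/7b
7) 797.342ms=12/7b +132.89ms=2/7b
8) 930.233ms=2b +465.116ms=1b
9) 1395.349ms=3b +465.116ms=1b
10) 1860.465ms=4b +348.837ms=3/4b
11) 2209.302ms=19/4b +174.419ms=3/8b
12) 2383.721ms=41/8b +174.419ms=3/8b
13) 2558.14ms=11/2b +232.558ms=1/2b
Σ=6b of 6 (129bpm 2/4) — PASS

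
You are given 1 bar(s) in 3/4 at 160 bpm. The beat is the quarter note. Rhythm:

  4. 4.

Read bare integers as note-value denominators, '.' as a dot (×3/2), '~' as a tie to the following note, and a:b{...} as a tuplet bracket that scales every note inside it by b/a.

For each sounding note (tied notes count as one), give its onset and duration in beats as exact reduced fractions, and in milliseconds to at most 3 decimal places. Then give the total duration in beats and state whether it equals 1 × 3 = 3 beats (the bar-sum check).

1) 0.0ms=0b +562.5ms=3/2b
2) 562.5ms=3/2b +562.5ms=3/2b
Σ=3b of 3 (160bpm 3/4) — PASS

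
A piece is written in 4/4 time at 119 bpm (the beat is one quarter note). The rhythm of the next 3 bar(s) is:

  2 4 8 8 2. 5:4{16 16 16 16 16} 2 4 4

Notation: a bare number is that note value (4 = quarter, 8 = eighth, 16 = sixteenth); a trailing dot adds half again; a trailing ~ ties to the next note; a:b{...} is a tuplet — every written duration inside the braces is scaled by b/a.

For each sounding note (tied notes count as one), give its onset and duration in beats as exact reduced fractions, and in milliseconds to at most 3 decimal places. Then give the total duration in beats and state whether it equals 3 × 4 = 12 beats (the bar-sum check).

1) 0.0ms=0b +1008.403ms=2b
2) 1008.403ms=2b +504.202ms=1b
3) 1512.605ms=3b +252.101ms=1/2b
4) 1764.706ms=7/2b +252.101ms=1/2b
5) 2016.807ms=4b +1512.605ms=3b
6) 3529.412ms=7b +100.84ms=1/5b
7) 3630.252ms=36/5b +100.84ms=1/5b
8) 3731.092ms=37/5b +100.84ms=1/5b
9) 3831.933ms=38/5b +100.84ms=1/5b
10) 3932.773ms=39/5b +100.84ms=1/5b
11) 4033.613ms=8b +1008.403ms=2b
12) 5042.017ms=10b +504.202ms=1b
13) 5546.218ms=11b +504.202ms=1b
Σ=12b of 12 (119bpm 4/4) — PASS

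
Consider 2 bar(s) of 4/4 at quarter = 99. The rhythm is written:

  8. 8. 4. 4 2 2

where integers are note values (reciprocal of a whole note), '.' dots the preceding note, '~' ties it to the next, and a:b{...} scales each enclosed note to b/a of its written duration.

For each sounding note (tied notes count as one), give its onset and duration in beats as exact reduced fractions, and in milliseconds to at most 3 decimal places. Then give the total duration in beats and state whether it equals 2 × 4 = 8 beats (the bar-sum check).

1) 0.0ms=0b +454.545ms=3/4b
2) 454.545ms=3/4b +454.545ms=3/4b
3) 909.091ms=3/2b +909.091ms=3/2b
4) 1818.182ms=3b +606.061ms=1b
5) 2424.242ms=4b +1212.121ms=2b
6) 3636.364ms=6b +1212.121ms=2b
Σ=8b of 8 (99bpm 4/4) — PASS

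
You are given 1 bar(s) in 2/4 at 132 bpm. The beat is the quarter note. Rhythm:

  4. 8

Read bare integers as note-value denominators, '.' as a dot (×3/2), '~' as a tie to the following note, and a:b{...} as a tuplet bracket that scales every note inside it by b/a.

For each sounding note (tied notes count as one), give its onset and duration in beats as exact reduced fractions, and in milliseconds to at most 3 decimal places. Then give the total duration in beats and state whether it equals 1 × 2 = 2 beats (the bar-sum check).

1) 0.0ms=0b +681.818ms=3/2b
2) 681.818ms=3/2b +227.273ms=1/2b
Σ=2b of 2 (132bpm 2/4) — PASS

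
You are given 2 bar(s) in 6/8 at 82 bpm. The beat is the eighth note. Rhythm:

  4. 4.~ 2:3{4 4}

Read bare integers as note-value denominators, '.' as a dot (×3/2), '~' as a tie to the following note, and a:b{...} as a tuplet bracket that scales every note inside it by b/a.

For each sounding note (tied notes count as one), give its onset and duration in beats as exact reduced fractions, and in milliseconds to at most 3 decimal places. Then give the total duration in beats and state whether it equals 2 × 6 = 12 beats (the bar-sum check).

1) 0.0ms=0b +2195.122ms=3b
2) 2195.122ms=3b +4390.244ms=6b
3) 6585.366ms=9b +2195.122ms=3b
Σ=12b of 12 (82bpm 6/8) — PASS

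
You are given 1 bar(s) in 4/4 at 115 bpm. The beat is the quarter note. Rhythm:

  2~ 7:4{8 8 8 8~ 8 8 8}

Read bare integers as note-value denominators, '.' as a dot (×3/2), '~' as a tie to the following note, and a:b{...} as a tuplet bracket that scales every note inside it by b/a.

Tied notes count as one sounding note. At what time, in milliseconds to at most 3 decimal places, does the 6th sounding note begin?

note 6 onset = 26/7b = 1937.888ms

1. 0.0ms @ 0 + 1192.547ms (16/7)
2. 1192.547ms @ 16/7 + 149.068ms (2/7)
3. 1341.615ms @ 18/7 + 149.068ms (2/7)
4. 1490.683ms @ 20/7 + 298.137ms (4/7)
5. 1788.82ms @ 24/7 + 149.068ms (2/7)
6. 1937.888ms @ 26/7 + 149.068ms (2/7)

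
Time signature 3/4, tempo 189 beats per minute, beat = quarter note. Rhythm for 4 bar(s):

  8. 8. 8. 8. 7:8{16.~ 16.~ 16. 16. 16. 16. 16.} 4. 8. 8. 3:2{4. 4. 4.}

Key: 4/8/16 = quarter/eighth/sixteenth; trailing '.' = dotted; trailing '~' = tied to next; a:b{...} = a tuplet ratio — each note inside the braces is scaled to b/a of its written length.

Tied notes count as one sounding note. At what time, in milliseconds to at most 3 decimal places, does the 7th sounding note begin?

note 7 onset = 33/7b = 1496.599ms

1. 0.0ms @ 0 + 238.095ms (3/4)
2. 238.095ms @ 3/4 + 238.095ms (3/4)
3. 476.19ms @ 3/2 + 238.095ms (3/4)
4. 714.286ms @ 9/4 + 238.095ms (3/4)
5. 952.381ms @ 3 + 408.163ms (9/7)
6. 1360.544ms @ 30/7 + 136.054ms (3/7)
7. 1496.599ms @ 33/7 + 136.054ms (3/7)
8. 1632.653ms @ 36/7 + 136.054ms (3/7)
9. 1768.707ms @ 39/7 + 136.054ms (3/7)
10. 1904.762ms @ 6 + 476.19ms (3/2)
11. 2380.952ms @ 15/2 + 238.095ms (3/4)
12. 2619.048ms @ 33/4 + 238.095ms (3/4)
13. 2857.143ms @ 9 + 317.46ms (1)
14. 3174.603ms @ 10 + 317.46ms (1)
15. 3492.063ms @ 11 + 317.46ms (1)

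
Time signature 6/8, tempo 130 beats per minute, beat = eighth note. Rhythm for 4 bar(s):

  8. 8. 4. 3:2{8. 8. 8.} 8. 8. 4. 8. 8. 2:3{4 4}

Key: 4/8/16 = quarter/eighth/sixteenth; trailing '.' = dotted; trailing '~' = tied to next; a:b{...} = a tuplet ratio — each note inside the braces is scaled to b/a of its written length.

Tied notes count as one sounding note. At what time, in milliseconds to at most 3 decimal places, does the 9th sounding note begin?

1. 0.0ms @ 0 + 692.308ms (3/2)
2. 692.308ms @ 3/2 + 692.308ms (3/2)
3. 1384.615ms @ 3 + 1384.615ms (3)
4. 2769.231ms @ 6 + 461.538ms (1)
5. 3230.769ms @ 7 + 461.538ms (1)
6. 3692.308ms @ 8 + 461.538ms (1)
7. 4153.846ms @ 9 + 692.308ms (3/2)
8. 4846.154ms @ 21/2 + 692.308ms (3/2)
9. 5538.462ms @ 12 + 1384.615ms (3)
10. 6923.077ms @ 15 + 692.308ms (3/2)
11. 7615.385ms @ 33/2 + 692.308ms (3/2)
12. 8307.692ms @ 18 + 1384.615ms (3)
13. 9692.308ms @ 21 + 1384.615ms (3)

note 9 onset = 12b = 5538.462ms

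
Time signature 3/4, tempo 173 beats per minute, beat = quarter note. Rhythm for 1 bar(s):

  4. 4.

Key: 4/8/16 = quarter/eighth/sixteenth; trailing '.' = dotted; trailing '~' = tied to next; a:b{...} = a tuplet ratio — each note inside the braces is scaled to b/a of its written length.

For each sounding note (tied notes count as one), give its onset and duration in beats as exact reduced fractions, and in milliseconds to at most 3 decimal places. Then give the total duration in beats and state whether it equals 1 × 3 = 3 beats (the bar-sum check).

1) 0.0ms=0b +520.231ms=3/2b
2) 520.231ms=3/2b +520.231ms=3/2b
Σ=3b of 3 (173bpm 3/4) — PASS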